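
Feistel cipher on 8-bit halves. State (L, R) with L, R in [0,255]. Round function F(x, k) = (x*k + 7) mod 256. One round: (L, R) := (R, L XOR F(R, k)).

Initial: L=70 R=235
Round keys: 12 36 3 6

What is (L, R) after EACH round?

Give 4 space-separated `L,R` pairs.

Answer: 235,77 77,48 48,218 218,19

Derivation:
Round 1 (k=12): L=235 R=77
Round 2 (k=36): L=77 R=48
Round 3 (k=3): L=48 R=218
Round 4 (k=6): L=218 R=19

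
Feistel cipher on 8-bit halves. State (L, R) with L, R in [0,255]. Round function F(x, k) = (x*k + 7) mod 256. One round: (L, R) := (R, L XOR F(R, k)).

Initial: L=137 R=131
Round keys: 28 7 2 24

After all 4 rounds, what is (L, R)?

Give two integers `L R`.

Answer: 65 89

Derivation:
Round 1 (k=28): L=131 R=210
Round 2 (k=7): L=210 R=70
Round 3 (k=2): L=70 R=65
Round 4 (k=24): L=65 R=89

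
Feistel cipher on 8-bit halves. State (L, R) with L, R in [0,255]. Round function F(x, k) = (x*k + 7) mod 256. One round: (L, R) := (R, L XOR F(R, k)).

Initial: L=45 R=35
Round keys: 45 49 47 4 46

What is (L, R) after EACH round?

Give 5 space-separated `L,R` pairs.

Round 1 (k=45): L=35 R=3
Round 2 (k=49): L=3 R=185
Round 3 (k=47): L=185 R=253
Round 4 (k=4): L=253 R=66
Round 5 (k=46): L=66 R=30

Answer: 35,3 3,185 185,253 253,66 66,30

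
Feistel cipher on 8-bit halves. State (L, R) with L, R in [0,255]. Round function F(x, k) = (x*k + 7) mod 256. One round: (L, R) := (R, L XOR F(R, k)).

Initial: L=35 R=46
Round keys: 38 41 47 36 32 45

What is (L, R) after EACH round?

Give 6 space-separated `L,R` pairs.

Round 1 (k=38): L=46 R=248
Round 2 (k=41): L=248 R=145
Round 3 (k=47): L=145 R=94
Round 4 (k=36): L=94 R=174
Round 5 (k=32): L=174 R=153
Round 6 (k=45): L=153 R=66

Answer: 46,248 248,145 145,94 94,174 174,153 153,66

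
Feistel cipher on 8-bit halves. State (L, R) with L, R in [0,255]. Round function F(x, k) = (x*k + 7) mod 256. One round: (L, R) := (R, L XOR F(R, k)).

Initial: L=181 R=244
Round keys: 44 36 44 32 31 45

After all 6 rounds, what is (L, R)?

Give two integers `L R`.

Answer: 130 125

Derivation:
Round 1 (k=44): L=244 R=66
Round 2 (k=36): L=66 R=187
Round 3 (k=44): L=187 R=105
Round 4 (k=32): L=105 R=156
Round 5 (k=31): L=156 R=130
Round 6 (k=45): L=130 R=125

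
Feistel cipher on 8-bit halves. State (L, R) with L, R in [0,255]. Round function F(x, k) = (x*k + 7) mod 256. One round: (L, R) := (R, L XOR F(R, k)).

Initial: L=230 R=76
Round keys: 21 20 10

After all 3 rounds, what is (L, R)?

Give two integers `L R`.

Round 1 (k=21): L=76 R=165
Round 2 (k=20): L=165 R=167
Round 3 (k=10): L=167 R=40

Answer: 167 40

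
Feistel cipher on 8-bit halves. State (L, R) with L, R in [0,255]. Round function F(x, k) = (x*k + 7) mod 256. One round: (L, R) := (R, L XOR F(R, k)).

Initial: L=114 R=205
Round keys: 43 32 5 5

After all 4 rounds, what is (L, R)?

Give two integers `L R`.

Answer: 125 50

Derivation:
Round 1 (k=43): L=205 R=4
Round 2 (k=32): L=4 R=74
Round 3 (k=5): L=74 R=125
Round 4 (k=5): L=125 R=50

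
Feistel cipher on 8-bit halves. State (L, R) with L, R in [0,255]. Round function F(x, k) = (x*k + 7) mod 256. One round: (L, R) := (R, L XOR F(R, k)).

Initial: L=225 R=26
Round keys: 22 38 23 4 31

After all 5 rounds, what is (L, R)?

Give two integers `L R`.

Round 1 (k=22): L=26 R=162
Round 2 (k=38): L=162 R=9
Round 3 (k=23): L=9 R=116
Round 4 (k=4): L=116 R=222
Round 5 (k=31): L=222 R=157

Answer: 222 157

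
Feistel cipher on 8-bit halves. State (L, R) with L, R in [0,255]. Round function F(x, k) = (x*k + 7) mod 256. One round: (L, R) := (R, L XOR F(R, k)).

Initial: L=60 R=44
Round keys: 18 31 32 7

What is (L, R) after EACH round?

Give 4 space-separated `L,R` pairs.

Round 1 (k=18): L=44 R=35
Round 2 (k=31): L=35 R=104
Round 3 (k=32): L=104 R=36
Round 4 (k=7): L=36 R=107

Answer: 44,35 35,104 104,36 36,107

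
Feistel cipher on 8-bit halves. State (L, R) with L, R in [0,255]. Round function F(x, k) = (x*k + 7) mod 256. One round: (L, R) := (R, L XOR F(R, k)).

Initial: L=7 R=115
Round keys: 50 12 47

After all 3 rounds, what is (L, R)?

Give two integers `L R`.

Answer: 204 1

Derivation:
Round 1 (k=50): L=115 R=122
Round 2 (k=12): L=122 R=204
Round 3 (k=47): L=204 R=1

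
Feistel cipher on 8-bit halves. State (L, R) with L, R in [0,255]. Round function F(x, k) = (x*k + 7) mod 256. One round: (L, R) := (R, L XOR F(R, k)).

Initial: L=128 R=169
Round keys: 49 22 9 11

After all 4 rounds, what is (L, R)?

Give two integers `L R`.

Answer: 133 80

Derivation:
Round 1 (k=49): L=169 R=224
Round 2 (k=22): L=224 R=238
Round 3 (k=9): L=238 R=133
Round 4 (k=11): L=133 R=80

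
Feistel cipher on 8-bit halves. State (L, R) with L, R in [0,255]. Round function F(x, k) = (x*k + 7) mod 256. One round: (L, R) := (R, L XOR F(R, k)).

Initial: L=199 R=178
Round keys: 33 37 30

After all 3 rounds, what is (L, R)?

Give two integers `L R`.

Answer: 79 119

Derivation:
Round 1 (k=33): L=178 R=62
Round 2 (k=37): L=62 R=79
Round 3 (k=30): L=79 R=119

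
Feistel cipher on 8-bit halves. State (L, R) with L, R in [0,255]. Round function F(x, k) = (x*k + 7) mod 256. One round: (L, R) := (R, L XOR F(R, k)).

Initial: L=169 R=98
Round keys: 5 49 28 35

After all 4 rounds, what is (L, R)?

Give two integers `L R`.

Answer: 235 149

Derivation:
Round 1 (k=5): L=98 R=88
Round 2 (k=49): L=88 R=189
Round 3 (k=28): L=189 R=235
Round 4 (k=35): L=235 R=149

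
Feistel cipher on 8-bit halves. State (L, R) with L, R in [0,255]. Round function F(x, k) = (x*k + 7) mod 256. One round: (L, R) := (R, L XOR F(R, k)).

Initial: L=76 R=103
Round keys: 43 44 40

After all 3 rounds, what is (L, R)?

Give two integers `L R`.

Round 1 (k=43): L=103 R=24
Round 2 (k=44): L=24 R=64
Round 3 (k=40): L=64 R=31

Answer: 64 31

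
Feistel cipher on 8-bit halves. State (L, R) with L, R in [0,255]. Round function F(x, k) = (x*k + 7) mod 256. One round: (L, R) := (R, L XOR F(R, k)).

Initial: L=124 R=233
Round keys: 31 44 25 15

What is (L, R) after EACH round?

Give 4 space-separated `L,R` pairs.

Round 1 (k=31): L=233 R=66
Round 2 (k=44): L=66 R=182
Round 3 (k=25): L=182 R=143
Round 4 (k=15): L=143 R=222

Answer: 233,66 66,182 182,143 143,222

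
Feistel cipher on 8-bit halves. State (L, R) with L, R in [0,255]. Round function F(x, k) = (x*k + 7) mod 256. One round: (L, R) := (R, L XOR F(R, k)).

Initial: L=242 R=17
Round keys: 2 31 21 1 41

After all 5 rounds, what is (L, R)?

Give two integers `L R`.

Answer: 167 245

Derivation:
Round 1 (k=2): L=17 R=219
Round 2 (k=31): L=219 R=157
Round 3 (k=21): L=157 R=51
Round 4 (k=1): L=51 R=167
Round 5 (k=41): L=167 R=245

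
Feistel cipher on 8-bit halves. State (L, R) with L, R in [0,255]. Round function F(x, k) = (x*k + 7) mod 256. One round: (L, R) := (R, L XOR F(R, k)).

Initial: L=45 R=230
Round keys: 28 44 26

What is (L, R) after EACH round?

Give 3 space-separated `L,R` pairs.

Round 1 (k=28): L=230 R=2
Round 2 (k=44): L=2 R=185
Round 3 (k=26): L=185 R=211

Answer: 230,2 2,185 185,211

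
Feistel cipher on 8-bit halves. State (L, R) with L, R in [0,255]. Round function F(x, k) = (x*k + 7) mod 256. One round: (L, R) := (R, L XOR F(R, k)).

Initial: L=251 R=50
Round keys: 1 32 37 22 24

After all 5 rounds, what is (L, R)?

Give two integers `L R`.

Answer: 38 165

Derivation:
Round 1 (k=1): L=50 R=194
Round 2 (k=32): L=194 R=117
Round 3 (k=37): L=117 R=50
Round 4 (k=22): L=50 R=38
Round 5 (k=24): L=38 R=165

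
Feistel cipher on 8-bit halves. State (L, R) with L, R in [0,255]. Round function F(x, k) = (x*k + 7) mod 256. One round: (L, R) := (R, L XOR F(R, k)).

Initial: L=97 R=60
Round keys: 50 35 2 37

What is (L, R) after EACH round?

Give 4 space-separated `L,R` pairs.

Answer: 60,222 222,93 93,31 31,223

Derivation:
Round 1 (k=50): L=60 R=222
Round 2 (k=35): L=222 R=93
Round 3 (k=2): L=93 R=31
Round 4 (k=37): L=31 R=223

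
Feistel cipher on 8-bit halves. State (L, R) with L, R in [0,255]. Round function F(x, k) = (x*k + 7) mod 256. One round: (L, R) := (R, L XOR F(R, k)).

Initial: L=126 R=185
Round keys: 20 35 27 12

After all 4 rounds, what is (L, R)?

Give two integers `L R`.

Round 1 (k=20): L=185 R=5
Round 2 (k=35): L=5 R=15
Round 3 (k=27): L=15 R=153
Round 4 (k=12): L=153 R=60

Answer: 153 60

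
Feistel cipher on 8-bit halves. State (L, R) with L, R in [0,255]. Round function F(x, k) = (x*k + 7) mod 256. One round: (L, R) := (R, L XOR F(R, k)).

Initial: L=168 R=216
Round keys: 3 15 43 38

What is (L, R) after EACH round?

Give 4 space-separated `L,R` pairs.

Answer: 216,39 39,136 136,248 248,95

Derivation:
Round 1 (k=3): L=216 R=39
Round 2 (k=15): L=39 R=136
Round 3 (k=43): L=136 R=248
Round 4 (k=38): L=248 R=95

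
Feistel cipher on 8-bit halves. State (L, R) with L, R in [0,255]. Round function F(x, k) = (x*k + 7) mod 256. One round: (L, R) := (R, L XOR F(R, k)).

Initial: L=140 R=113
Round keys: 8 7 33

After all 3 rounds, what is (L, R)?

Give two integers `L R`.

Answer: 109 23

Derivation:
Round 1 (k=8): L=113 R=3
Round 2 (k=7): L=3 R=109
Round 3 (k=33): L=109 R=23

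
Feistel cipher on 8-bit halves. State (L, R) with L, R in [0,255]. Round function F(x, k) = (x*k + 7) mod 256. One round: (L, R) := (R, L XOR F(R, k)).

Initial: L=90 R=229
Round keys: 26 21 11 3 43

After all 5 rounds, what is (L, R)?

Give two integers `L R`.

Round 1 (k=26): L=229 R=19
Round 2 (k=21): L=19 R=115
Round 3 (k=11): L=115 R=235
Round 4 (k=3): L=235 R=187
Round 5 (k=43): L=187 R=155

Answer: 187 155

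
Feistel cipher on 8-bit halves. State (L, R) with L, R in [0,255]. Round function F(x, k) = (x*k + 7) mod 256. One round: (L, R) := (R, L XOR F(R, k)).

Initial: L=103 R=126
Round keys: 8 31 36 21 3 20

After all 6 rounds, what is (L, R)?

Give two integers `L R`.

Round 1 (k=8): L=126 R=144
Round 2 (k=31): L=144 R=9
Round 3 (k=36): L=9 R=219
Round 4 (k=21): L=219 R=247
Round 5 (k=3): L=247 R=55
Round 6 (k=20): L=55 R=164

Answer: 55 164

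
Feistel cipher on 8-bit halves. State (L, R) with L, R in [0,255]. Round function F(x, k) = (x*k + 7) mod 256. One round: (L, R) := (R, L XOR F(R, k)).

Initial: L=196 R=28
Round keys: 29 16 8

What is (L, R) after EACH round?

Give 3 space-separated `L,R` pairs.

Answer: 28,247 247,107 107,168

Derivation:
Round 1 (k=29): L=28 R=247
Round 2 (k=16): L=247 R=107
Round 3 (k=8): L=107 R=168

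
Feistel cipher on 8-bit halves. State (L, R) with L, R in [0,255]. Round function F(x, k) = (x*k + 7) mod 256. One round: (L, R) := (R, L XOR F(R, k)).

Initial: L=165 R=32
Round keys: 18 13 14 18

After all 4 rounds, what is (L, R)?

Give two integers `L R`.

Round 1 (k=18): L=32 R=226
Round 2 (k=13): L=226 R=161
Round 3 (k=14): L=161 R=55
Round 4 (k=18): L=55 R=68

Answer: 55 68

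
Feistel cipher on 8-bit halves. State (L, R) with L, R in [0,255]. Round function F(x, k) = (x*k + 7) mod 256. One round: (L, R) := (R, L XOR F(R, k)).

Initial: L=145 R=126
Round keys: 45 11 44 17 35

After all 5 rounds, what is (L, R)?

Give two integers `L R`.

Answer: 179 95

Derivation:
Round 1 (k=45): L=126 R=188
Round 2 (k=11): L=188 R=101
Round 3 (k=44): L=101 R=223
Round 4 (k=17): L=223 R=179
Round 5 (k=35): L=179 R=95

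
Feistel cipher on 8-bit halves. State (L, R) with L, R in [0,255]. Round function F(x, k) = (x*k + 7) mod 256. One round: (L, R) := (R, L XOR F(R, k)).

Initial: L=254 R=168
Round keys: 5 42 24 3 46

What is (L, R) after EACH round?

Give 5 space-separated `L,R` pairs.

Answer: 168,177 177,185 185,238 238,104 104,89

Derivation:
Round 1 (k=5): L=168 R=177
Round 2 (k=42): L=177 R=185
Round 3 (k=24): L=185 R=238
Round 4 (k=3): L=238 R=104
Round 5 (k=46): L=104 R=89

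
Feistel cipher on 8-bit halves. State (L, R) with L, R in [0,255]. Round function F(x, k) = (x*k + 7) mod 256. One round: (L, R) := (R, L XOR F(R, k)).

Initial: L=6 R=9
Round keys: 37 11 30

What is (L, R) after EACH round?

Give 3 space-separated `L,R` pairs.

Round 1 (k=37): L=9 R=82
Round 2 (k=11): L=82 R=132
Round 3 (k=30): L=132 R=45

Answer: 9,82 82,132 132,45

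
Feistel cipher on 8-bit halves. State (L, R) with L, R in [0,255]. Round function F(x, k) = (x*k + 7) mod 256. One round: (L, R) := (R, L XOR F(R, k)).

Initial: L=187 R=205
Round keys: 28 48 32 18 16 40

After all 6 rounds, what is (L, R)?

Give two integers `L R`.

Answer: 120 152

Derivation:
Round 1 (k=28): L=205 R=200
Round 2 (k=48): L=200 R=74
Round 3 (k=32): L=74 R=143
Round 4 (k=18): L=143 R=95
Round 5 (k=16): L=95 R=120
Round 6 (k=40): L=120 R=152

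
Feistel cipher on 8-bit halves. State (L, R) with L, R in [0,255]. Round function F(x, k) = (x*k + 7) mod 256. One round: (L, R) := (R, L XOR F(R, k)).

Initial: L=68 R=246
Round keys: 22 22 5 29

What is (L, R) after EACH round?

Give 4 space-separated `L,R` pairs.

Round 1 (k=22): L=246 R=111
Round 2 (k=22): L=111 R=103
Round 3 (k=5): L=103 R=101
Round 4 (k=29): L=101 R=31

Answer: 246,111 111,103 103,101 101,31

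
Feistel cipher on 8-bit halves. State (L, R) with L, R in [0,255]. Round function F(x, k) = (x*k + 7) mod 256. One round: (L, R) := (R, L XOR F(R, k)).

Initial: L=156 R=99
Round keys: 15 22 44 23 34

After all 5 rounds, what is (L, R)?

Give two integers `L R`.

Answer: 228 112

Derivation:
Round 1 (k=15): L=99 R=72
Round 2 (k=22): L=72 R=84
Round 3 (k=44): L=84 R=63
Round 4 (k=23): L=63 R=228
Round 5 (k=34): L=228 R=112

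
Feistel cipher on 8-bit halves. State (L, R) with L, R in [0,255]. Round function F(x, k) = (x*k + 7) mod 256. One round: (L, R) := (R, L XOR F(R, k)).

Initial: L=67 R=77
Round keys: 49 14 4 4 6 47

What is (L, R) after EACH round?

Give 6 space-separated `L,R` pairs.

Answer: 77,135 135,36 36,16 16,99 99,73 73,13

Derivation:
Round 1 (k=49): L=77 R=135
Round 2 (k=14): L=135 R=36
Round 3 (k=4): L=36 R=16
Round 4 (k=4): L=16 R=99
Round 5 (k=6): L=99 R=73
Round 6 (k=47): L=73 R=13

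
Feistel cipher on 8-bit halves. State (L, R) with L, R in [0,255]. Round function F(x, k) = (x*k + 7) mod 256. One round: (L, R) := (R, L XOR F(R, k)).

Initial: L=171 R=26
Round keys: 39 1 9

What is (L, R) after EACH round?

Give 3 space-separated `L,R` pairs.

Answer: 26,86 86,71 71,208

Derivation:
Round 1 (k=39): L=26 R=86
Round 2 (k=1): L=86 R=71
Round 3 (k=9): L=71 R=208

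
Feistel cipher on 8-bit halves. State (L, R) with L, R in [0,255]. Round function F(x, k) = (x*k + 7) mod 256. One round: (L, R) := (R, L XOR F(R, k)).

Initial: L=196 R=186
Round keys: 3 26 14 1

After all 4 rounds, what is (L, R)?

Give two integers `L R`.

Answer: 176 140

Derivation:
Round 1 (k=3): L=186 R=241
Round 2 (k=26): L=241 R=59
Round 3 (k=14): L=59 R=176
Round 4 (k=1): L=176 R=140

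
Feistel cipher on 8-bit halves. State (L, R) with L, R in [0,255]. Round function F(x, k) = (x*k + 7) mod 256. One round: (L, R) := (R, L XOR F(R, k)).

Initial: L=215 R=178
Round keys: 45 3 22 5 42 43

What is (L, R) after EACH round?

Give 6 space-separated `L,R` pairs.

Round 1 (k=45): L=178 R=134
Round 2 (k=3): L=134 R=43
Round 3 (k=22): L=43 R=63
Round 4 (k=5): L=63 R=105
Round 5 (k=42): L=105 R=126
Round 6 (k=43): L=126 R=88

Answer: 178,134 134,43 43,63 63,105 105,126 126,88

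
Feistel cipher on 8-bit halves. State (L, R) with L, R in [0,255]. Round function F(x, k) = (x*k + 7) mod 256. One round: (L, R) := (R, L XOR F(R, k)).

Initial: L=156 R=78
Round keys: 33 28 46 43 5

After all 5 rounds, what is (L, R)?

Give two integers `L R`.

Answer: 110 121

Derivation:
Round 1 (k=33): L=78 R=137
Round 2 (k=28): L=137 R=77
Round 3 (k=46): L=77 R=84
Round 4 (k=43): L=84 R=110
Round 5 (k=5): L=110 R=121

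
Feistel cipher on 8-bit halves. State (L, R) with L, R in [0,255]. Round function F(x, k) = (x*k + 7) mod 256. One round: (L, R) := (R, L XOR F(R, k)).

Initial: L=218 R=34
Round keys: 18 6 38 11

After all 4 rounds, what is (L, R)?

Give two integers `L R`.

Answer: 240 88

Derivation:
Round 1 (k=18): L=34 R=177
Round 2 (k=6): L=177 R=15
Round 3 (k=38): L=15 R=240
Round 4 (k=11): L=240 R=88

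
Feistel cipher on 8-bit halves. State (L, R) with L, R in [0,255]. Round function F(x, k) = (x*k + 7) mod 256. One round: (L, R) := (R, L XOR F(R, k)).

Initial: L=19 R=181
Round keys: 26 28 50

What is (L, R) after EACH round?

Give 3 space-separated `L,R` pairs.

Round 1 (k=26): L=181 R=122
Round 2 (k=28): L=122 R=234
Round 3 (k=50): L=234 R=193

Answer: 181,122 122,234 234,193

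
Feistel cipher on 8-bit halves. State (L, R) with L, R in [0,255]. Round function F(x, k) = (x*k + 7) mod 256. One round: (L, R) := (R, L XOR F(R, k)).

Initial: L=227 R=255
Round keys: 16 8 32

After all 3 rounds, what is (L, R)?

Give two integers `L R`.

Round 1 (k=16): L=255 R=20
Round 2 (k=8): L=20 R=88
Round 3 (k=32): L=88 R=19

Answer: 88 19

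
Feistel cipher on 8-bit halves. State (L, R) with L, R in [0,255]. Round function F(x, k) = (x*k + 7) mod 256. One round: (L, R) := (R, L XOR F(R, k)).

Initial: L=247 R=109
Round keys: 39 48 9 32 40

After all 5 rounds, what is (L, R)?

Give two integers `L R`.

Round 1 (k=39): L=109 R=85
Round 2 (k=48): L=85 R=154
Round 3 (k=9): L=154 R=36
Round 4 (k=32): L=36 R=29
Round 5 (k=40): L=29 R=171

Answer: 29 171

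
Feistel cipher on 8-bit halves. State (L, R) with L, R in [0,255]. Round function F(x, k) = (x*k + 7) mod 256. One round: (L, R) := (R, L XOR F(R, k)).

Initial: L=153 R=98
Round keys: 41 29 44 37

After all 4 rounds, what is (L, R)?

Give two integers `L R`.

Answer: 195 243

Derivation:
Round 1 (k=41): L=98 R=32
Round 2 (k=29): L=32 R=197
Round 3 (k=44): L=197 R=195
Round 4 (k=37): L=195 R=243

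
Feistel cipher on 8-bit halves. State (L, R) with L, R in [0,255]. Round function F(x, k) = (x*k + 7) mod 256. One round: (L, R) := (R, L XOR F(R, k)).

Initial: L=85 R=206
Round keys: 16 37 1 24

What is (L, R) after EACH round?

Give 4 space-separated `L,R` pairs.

Round 1 (k=16): L=206 R=178
Round 2 (k=37): L=178 R=15
Round 3 (k=1): L=15 R=164
Round 4 (k=24): L=164 R=104

Answer: 206,178 178,15 15,164 164,104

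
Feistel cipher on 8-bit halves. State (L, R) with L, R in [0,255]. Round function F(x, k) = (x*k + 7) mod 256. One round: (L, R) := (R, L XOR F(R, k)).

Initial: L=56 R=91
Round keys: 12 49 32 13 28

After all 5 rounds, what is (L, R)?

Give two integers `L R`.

Round 1 (k=12): L=91 R=115
Round 2 (k=49): L=115 R=81
Round 3 (k=32): L=81 R=84
Round 4 (k=13): L=84 R=26
Round 5 (k=28): L=26 R=139

Answer: 26 139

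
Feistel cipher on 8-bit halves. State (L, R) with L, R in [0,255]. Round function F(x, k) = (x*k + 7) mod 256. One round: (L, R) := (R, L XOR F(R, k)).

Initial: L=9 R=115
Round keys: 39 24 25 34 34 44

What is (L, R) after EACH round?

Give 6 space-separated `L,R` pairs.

Round 1 (k=39): L=115 R=133
Round 2 (k=24): L=133 R=12
Round 3 (k=25): L=12 R=182
Round 4 (k=34): L=182 R=63
Round 5 (k=34): L=63 R=211
Round 6 (k=44): L=211 R=116

Answer: 115,133 133,12 12,182 182,63 63,211 211,116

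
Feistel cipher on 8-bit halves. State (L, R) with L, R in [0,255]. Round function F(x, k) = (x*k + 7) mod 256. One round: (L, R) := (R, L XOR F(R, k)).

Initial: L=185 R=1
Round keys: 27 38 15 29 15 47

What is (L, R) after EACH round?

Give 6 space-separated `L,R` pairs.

Answer: 1,155 155,8 8,228 228,211 211,128 128,84

Derivation:
Round 1 (k=27): L=1 R=155
Round 2 (k=38): L=155 R=8
Round 3 (k=15): L=8 R=228
Round 4 (k=29): L=228 R=211
Round 5 (k=15): L=211 R=128
Round 6 (k=47): L=128 R=84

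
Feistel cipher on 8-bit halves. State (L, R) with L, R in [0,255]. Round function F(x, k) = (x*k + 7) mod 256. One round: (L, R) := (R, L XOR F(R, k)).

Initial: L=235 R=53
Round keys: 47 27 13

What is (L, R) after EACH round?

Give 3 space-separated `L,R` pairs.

Round 1 (k=47): L=53 R=41
Round 2 (k=27): L=41 R=111
Round 3 (k=13): L=111 R=131

Answer: 53,41 41,111 111,131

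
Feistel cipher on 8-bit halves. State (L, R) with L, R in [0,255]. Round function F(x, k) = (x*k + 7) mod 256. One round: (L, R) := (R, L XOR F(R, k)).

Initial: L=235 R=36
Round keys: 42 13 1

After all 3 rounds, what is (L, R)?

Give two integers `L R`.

Round 1 (k=42): L=36 R=4
Round 2 (k=13): L=4 R=31
Round 3 (k=1): L=31 R=34

Answer: 31 34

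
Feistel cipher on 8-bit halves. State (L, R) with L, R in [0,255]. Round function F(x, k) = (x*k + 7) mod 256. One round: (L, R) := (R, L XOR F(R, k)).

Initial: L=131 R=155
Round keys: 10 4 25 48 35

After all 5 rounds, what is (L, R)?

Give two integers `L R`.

Answer: 179 61

Derivation:
Round 1 (k=10): L=155 R=150
Round 2 (k=4): L=150 R=196
Round 3 (k=25): L=196 R=189
Round 4 (k=48): L=189 R=179
Round 5 (k=35): L=179 R=61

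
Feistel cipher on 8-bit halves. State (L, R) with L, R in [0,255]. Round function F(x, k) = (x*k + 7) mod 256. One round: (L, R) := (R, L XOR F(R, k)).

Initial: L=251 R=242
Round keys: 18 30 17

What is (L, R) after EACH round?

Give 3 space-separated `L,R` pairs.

Answer: 242,240 240,213 213,220

Derivation:
Round 1 (k=18): L=242 R=240
Round 2 (k=30): L=240 R=213
Round 3 (k=17): L=213 R=220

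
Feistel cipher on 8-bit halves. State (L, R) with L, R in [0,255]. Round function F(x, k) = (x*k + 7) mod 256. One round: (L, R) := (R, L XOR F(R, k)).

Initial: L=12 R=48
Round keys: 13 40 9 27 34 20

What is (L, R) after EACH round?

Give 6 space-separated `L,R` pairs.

Answer: 48,123 123,15 15,245 245,209 209,60 60,102

Derivation:
Round 1 (k=13): L=48 R=123
Round 2 (k=40): L=123 R=15
Round 3 (k=9): L=15 R=245
Round 4 (k=27): L=245 R=209
Round 5 (k=34): L=209 R=60
Round 6 (k=20): L=60 R=102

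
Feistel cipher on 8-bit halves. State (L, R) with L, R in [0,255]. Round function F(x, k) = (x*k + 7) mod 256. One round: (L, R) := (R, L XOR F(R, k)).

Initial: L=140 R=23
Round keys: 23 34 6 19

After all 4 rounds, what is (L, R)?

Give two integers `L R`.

Round 1 (k=23): L=23 R=148
Round 2 (k=34): L=148 R=184
Round 3 (k=6): L=184 R=195
Round 4 (k=19): L=195 R=56

Answer: 195 56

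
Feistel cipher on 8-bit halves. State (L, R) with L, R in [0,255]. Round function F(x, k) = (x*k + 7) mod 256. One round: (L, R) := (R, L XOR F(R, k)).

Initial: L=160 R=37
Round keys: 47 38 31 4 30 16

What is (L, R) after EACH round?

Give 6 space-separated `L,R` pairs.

Round 1 (k=47): L=37 R=114
Round 2 (k=38): L=114 R=214
Round 3 (k=31): L=214 R=131
Round 4 (k=4): L=131 R=197
Round 5 (k=30): L=197 R=158
Round 6 (k=16): L=158 R=34

Answer: 37,114 114,214 214,131 131,197 197,158 158,34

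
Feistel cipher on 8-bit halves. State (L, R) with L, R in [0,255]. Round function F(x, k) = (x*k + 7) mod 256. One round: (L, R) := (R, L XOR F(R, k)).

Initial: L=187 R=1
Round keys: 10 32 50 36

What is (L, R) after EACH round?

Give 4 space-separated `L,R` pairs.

Answer: 1,170 170,70 70,25 25,205

Derivation:
Round 1 (k=10): L=1 R=170
Round 2 (k=32): L=170 R=70
Round 3 (k=50): L=70 R=25
Round 4 (k=36): L=25 R=205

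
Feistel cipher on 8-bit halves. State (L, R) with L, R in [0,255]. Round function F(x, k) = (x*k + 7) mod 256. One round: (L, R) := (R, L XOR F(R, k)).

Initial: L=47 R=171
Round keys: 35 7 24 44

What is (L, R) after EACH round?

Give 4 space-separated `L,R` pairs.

Answer: 171,71 71,83 83,136 136,52

Derivation:
Round 1 (k=35): L=171 R=71
Round 2 (k=7): L=71 R=83
Round 3 (k=24): L=83 R=136
Round 4 (k=44): L=136 R=52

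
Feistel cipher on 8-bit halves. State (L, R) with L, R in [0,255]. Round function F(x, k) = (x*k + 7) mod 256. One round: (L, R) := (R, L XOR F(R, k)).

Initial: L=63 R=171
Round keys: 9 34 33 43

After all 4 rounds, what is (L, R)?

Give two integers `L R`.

Answer: 52 121

Derivation:
Round 1 (k=9): L=171 R=53
Round 2 (k=34): L=53 R=186
Round 3 (k=33): L=186 R=52
Round 4 (k=43): L=52 R=121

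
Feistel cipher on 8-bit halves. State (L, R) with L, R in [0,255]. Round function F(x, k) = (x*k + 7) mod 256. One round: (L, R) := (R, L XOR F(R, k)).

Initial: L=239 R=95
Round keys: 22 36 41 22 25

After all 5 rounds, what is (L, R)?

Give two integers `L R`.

Round 1 (k=22): L=95 R=222
Round 2 (k=36): L=222 R=96
Round 3 (k=41): L=96 R=185
Round 4 (k=22): L=185 R=141
Round 5 (k=25): L=141 R=117

Answer: 141 117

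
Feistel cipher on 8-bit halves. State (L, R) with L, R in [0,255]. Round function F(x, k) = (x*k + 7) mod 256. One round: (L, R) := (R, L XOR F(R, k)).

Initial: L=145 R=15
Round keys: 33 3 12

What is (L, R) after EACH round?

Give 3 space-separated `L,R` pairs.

Answer: 15,103 103,51 51,12

Derivation:
Round 1 (k=33): L=15 R=103
Round 2 (k=3): L=103 R=51
Round 3 (k=12): L=51 R=12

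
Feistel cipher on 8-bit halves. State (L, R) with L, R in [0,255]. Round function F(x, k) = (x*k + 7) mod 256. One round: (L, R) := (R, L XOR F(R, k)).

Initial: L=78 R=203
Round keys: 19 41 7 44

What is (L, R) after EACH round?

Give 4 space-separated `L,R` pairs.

Answer: 203,86 86,6 6,103 103,189

Derivation:
Round 1 (k=19): L=203 R=86
Round 2 (k=41): L=86 R=6
Round 3 (k=7): L=6 R=103
Round 4 (k=44): L=103 R=189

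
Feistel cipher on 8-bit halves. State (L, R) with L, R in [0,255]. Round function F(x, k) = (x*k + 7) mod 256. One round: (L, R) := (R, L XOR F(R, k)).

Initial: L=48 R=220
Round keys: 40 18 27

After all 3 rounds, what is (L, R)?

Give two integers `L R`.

Answer: 249 29

Derivation:
Round 1 (k=40): L=220 R=87
Round 2 (k=18): L=87 R=249
Round 3 (k=27): L=249 R=29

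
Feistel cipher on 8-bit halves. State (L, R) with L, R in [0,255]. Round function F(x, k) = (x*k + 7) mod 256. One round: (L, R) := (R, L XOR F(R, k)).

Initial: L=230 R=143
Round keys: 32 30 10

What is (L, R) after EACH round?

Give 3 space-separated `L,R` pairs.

Answer: 143,1 1,170 170,170

Derivation:
Round 1 (k=32): L=143 R=1
Round 2 (k=30): L=1 R=170
Round 3 (k=10): L=170 R=170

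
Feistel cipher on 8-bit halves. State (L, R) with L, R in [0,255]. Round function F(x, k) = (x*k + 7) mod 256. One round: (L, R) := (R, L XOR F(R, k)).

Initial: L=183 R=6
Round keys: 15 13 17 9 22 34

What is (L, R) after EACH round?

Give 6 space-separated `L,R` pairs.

Round 1 (k=15): L=6 R=214
Round 2 (k=13): L=214 R=227
Round 3 (k=17): L=227 R=204
Round 4 (k=9): L=204 R=208
Round 5 (k=22): L=208 R=43
Round 6 (k=34): L=43 R=109

Answer: 6,214 214,227 227,204 204,208 208,43 43,109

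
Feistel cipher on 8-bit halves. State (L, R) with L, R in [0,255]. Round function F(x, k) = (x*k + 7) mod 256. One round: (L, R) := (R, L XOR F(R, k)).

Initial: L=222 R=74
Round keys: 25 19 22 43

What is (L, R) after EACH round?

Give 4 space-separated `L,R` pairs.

Answer: 74,159 159,158 158,4 4,45

Derivation:
Round 1 (k=25): L=74 R=159
Round 2 (k=19): L=159 R=158
Round 3 (k=22): L=158 R=4
Round 4 (k=43): L=4 R=45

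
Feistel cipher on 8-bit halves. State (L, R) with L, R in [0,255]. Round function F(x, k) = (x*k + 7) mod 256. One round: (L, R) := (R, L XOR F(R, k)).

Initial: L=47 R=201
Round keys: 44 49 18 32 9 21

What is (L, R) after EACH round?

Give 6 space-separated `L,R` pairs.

Round 1 (k=44): L=201 R=188
Round 2 (k=49): L=188 R=202
Round 3 (k=18): L=202 R=135
Round 4 (k=32): L=135 R=45
Round 5 (k=9): L=45 R=27
Round 6 (k=21): L=27 R=19

Answer: 201,188 188,202 202,135 135,45 45,27 27,19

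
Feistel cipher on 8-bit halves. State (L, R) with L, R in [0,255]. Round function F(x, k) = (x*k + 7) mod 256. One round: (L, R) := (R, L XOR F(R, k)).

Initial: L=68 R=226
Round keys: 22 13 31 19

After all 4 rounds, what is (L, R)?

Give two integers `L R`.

Round 1 (k=22): L=226 R=55
Round 2 (k=13): L=55 R=48
Round 3 (k=31): L=48 R=224
Round 4 (k=19): L=224 R=151

Answer: 224 151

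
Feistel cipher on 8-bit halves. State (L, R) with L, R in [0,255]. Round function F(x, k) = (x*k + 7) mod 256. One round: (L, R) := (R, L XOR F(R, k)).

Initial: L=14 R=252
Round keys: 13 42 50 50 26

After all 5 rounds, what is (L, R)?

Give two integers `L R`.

Round 1 (k=13): L=252 R=221
Round 2 (k=42): L=221 R=181
Round 3 (k=50): L=181 R=188
Round 4 (k=50): L=188 R=10
Round 5 (k=26): L=10 R=183

Answer: 10 183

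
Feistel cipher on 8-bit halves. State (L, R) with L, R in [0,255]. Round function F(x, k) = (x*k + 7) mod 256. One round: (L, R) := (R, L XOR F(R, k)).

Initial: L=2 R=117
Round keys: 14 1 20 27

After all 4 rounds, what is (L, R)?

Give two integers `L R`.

Round 1 (k=14): L=117 R=111
Round 2 (k=1): L=111 R=3
Round 3 (k=20): L=3 R=44
Round 4 (k=27): L=44 R=168

Answer: 44 168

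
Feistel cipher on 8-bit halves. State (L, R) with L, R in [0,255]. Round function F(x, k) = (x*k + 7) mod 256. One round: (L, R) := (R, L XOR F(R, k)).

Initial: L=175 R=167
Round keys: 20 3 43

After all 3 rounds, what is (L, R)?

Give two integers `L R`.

Round 1 (k=20): L=167 R=188
Round 2 (k=3): L=188 R=156
Round 3 (k=43): L=156 R=135

Answer: 156 135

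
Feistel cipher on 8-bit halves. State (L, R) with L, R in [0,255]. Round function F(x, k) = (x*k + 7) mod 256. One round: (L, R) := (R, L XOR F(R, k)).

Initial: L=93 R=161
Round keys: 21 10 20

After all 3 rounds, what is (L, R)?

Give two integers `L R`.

Answer: 112 166

Derivation:
Round 1 (k=21): L=161 R=97
Round 2 (k=10): L=97 R=112
Round 3 (k=20): L=112 R=166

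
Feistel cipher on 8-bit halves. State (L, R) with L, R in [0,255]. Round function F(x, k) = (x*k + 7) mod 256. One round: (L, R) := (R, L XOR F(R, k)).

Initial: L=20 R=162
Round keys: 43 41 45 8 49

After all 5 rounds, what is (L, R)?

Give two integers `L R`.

Answer: 189 36

Derivation:
Round 1 (k=43): L=162 R=41
Round 2 (k=41): L=41 R=58
Round 3 (k=45): L=58 R=16
Round 4 (k=8): L=16 R=189
Round 5 (k=49): L=189 R=36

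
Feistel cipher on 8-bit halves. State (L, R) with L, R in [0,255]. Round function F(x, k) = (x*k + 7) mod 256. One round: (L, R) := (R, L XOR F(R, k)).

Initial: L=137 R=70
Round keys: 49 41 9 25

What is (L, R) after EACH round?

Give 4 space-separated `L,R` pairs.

Answer: 70,228 228,205 205,216 216,210

Derivation:
Round 1 (k=49): L=70 R=228
Round 2 (k=41): L=228 R=205
Round 3 (k=9): L=205 R=216
Round 4 (k=25): L=216 R=210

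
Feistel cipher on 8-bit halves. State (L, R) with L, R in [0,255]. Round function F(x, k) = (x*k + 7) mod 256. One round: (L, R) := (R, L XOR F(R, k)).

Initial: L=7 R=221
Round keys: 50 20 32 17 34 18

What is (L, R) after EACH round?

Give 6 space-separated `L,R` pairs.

Round 1 (k=50): L=221 R=54
Round 2 (k=20): L=54 R=226
Round 3 (k=32): L=226 R=113
Round 4 (k=17): L=113 R=106
Round 5 (k=34): L=106 R=106
Round 6 (k=18): L=106 R=17

Answer: 221,54 54,226 226,113 113,106 106,106 106,17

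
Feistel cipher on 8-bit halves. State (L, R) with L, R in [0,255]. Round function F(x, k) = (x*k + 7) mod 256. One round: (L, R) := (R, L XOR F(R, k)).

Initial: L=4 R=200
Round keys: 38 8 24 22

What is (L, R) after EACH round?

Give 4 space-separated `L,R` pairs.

Round 1 (k=38): L=200 R=179
Round 2 (k=8): L=179 R=87
Round 3 (k=24): L=87 R=156
Round 4 (k=22): L=156 R=56

Answer: 200,179 179,87 87,156 156,56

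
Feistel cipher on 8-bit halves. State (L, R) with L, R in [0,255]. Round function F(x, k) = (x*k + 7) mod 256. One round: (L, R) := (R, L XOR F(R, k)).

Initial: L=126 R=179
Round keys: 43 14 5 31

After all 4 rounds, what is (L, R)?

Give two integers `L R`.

Round 1 (k=43): L=179 R=102
Round 2 (k=14): L=102 R=40
Round 3 (k=5): L=40 R=169
Round 4 (k=31): L=169 R=86

Answer: 169 86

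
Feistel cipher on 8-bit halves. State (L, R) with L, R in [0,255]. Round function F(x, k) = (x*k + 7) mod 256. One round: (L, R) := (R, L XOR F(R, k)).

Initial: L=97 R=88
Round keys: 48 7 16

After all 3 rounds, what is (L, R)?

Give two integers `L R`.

Round 1 (k=48): L=88 R=230
Round 2 (k=7): L=230 R=9
Round 3 (k=16): L=9 R=113

Answer: 9 113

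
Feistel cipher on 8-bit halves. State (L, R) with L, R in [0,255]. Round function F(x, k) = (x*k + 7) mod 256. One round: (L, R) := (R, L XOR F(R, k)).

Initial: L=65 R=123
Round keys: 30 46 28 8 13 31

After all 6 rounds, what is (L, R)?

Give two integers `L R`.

Answer: 169 157

Derivation:
Round 1 (k=30): L=123 R=48
Round 2 (k=46): L=48 R=220
Round 3 (k=28): L=220 R=39
Round 4 (k=8): L=39 R=227
Round 5 (k=13): L=227 R=169
Round 6 (k=31): L=169 R=157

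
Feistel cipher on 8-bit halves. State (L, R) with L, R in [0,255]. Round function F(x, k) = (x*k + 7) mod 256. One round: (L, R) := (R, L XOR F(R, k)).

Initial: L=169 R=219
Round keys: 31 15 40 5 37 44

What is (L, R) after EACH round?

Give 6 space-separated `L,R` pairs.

Answer: 219,37 37,233 233,74 74,144 144,157 157,147

Derivation:
Round 1 (k=31): L=219 R=37
Round 2 (k=15): L=37 R=233
Round 3 (k=40): L=233 R=74
Round 4 (k=5): L=74 R=144
Round 5 (k=37): L=144 R=157
Round 6 (k=44): L=157 R=147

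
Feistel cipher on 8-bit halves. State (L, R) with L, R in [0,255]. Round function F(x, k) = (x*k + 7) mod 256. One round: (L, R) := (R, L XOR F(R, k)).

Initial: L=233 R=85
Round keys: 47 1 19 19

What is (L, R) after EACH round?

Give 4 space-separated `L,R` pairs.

Round 1 (k=47): L=85 R=75
Round 2 (k=1): L=75 R=7
Round 3 (k=19): L=7 R=199
Round 4 (k=19): L=199 R=203

Answer: 85,75 75,7 7,199 199,203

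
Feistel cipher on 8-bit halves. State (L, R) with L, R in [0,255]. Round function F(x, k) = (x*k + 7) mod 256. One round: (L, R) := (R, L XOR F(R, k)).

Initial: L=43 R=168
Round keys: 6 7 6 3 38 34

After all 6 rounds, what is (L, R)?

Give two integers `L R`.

Round 1 (k=6): L=168 R=220
Round 2 (k=7): L=220 R=163
Round 3 (k=6): L=163 R=5
Round 4 (k=3): L=5 R=181
Round 5 (k=38): L=181 R=224
Round 6 (k=34): L=224 R=114

Answer: 224 114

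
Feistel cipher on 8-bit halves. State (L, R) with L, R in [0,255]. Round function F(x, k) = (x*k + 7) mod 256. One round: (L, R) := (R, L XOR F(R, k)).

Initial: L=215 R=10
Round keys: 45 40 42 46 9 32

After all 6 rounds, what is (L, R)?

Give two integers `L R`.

Round 1 (k=45): L=10 R=30
Round 2 (k=40): L=30 R=189
Round 3 (k=42): L=189 R=23
Round 4 (k=46): L=23 R=148
Round 5 (k=9): L=148 R=44
Round 6 (k=32): L=44 R=19

Answer: 44 19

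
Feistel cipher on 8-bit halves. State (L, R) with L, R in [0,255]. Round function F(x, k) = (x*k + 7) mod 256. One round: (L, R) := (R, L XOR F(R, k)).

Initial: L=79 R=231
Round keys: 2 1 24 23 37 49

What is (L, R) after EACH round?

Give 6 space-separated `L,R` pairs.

Round 1 (k=2): L=231 R=154
Round 2 (k=1): L=154 R=70
Round 3 (k=24): L=70 R=13
Round 4 (k=23): L=13 R=116
Round 5 (k=37): L=116 R=198
Round 6 (k=49): L=198 R=153

Answer: 231,154 154,70 70,13 13,116 116,198 198,153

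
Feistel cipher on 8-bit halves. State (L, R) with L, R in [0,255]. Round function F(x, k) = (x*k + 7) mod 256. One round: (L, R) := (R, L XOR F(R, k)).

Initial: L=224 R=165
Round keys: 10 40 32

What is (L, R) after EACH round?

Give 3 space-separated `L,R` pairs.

Answer: 165,153 153,74 74,222

Derivation:
Round 1 (k=10): L=165 R=153
Round 2 (k=40): L=153 R=74
Round 3 (k=32): L=74 R=222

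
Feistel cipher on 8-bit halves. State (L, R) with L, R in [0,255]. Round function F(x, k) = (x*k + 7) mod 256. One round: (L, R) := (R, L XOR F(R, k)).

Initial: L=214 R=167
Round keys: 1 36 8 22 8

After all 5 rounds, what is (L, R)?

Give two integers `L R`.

Round 1 (k=1): L=167 R=120
Round 2 (k=36): L=120 R=64
Round 3 (k=8): L=64 R=127
Round 4 (k=22): L=127 R=177
Round 5 (k=8): L=177 R=240

Answer: 177 240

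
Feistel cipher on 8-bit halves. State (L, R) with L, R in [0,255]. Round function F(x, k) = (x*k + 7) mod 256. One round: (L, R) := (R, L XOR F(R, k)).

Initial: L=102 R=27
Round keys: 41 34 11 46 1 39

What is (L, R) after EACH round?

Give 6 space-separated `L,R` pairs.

Round 1 (k=41): L=27 R=60
Round 2 (k=34): L=60 R=228
Round 3 (k=11): L=228 R=239
Round 4 (k=46): L=239 R=29
Round 5 (k=1): L=29 R=203
Round 6 (k=39): L=203 R=233

Answer: 27,60 60,228 228,239 239,29 29,203 203,233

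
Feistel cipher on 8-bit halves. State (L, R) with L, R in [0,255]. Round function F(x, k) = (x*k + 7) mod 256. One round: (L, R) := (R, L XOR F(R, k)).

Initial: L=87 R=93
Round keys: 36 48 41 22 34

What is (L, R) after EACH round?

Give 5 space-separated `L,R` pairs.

Round 1 (k=36): L=93 R=76
Round 2 (k=48): L=76 R=26
Round 3 (k=41): L=26 R=125
Round 4 (k=22): L=125 R=223
Round 5 (k=34): L=223 R=216

Answer: 93,76 76,26 26,125 125,223 223,216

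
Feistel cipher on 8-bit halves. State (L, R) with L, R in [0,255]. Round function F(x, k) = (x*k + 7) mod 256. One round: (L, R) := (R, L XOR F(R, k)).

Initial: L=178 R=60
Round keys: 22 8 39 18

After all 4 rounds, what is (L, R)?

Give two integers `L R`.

Answer: 177 170

Derivation:
Round 1 (k=22): L=60 R=157
Round 2 (k=8): L=157 R=211
Round 3 (k=39): L=211 R=177
Round 4 (k=18): L=177 R=170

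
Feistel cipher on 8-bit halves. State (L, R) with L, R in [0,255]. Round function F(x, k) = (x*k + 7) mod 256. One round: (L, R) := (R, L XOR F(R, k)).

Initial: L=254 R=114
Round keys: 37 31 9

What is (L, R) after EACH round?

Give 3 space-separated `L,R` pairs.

Round 1 (k=37): L=114 R=127
Round 2 (k=31): L=127 R=26
Round 3 (k=9): L=26 R=142

Answer: 114,127 127,26 26,142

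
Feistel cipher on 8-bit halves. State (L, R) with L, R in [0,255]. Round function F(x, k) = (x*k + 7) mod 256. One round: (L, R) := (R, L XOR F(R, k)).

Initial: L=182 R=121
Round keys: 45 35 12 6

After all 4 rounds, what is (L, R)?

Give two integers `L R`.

Answer: 109 217

Derivation:
Round 1 (k=45): L=121 R=250
Round 2 (k=35): L=250 R=76
Round 3 (k=12): L=76 R=109
Round 4 (k=6): L=109 R=217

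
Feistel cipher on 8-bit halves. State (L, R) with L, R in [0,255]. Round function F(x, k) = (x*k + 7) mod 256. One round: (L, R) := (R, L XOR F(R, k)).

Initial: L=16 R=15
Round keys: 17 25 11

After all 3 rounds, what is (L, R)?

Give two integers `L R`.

Answer: 34 107

Derivation:
Round 1 (k=17): L=15 R=22
Round 2 (k=25): L=22 R=34
Round 3 (k=11): L=34 R=107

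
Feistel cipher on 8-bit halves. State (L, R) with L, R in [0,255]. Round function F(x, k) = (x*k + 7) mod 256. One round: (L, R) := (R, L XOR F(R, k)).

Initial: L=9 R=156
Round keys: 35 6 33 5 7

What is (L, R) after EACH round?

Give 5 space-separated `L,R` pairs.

Answer: 156,82 82,111 111,4 4,116 116,55

Derivation:
Round 1 (k=35): L=156 R=82
Round 2 (k=6): L=82 R=111
Round 3 (k=33): L=111 R=4
Round 4 (k=5): L=4 R=116
Round 5 (k=7): L=116 R=55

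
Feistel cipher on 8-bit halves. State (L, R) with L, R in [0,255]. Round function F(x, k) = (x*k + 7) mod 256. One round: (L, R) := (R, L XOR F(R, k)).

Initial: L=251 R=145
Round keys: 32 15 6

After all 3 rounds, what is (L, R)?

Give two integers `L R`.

Answer: 122 63

Derivation:
Round 1 (k=32): L=145 R=220
Round 2 (k=15): L=220 R=122
Round 3 (k=6): L=122 R=63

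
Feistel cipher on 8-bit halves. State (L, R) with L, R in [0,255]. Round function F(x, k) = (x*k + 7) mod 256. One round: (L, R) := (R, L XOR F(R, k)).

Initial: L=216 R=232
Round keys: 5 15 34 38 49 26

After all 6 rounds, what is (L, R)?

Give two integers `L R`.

Answer: 230 44

Derivation:
Round 1 (k=5): L=232 R=87
Round 2 (k=15): L=87 R=200
Round 3 (k=34): L=200 R=192
Round 4 (k=38): L=192 R=79
Round 5 (k=49): L=79 R=230
Round 6 (k=26): L=230 R=44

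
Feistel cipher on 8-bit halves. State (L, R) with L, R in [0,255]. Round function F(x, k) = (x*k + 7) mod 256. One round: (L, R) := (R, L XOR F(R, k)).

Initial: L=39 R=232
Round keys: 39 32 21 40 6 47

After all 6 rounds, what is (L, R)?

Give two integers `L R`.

Round 1 (k=39): L=232 R=120
Round 2 (k=32): L=120 R=239
Round 3 (k=21): L=239 R=218
Round 4 (k=40): L=218 R=248
Round 5 (k=6): L=248 R=13
Round 6 (k=47): L=13 R=146

Answer: 13 146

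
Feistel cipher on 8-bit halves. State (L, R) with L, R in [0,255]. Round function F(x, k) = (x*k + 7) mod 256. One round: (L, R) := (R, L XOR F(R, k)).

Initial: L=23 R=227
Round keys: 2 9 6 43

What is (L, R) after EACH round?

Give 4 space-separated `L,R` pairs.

Answer: 227,218 218,82 82,41 41,184

Derivation:
Round 1 (k=2): L=227 R=218
Round 2 (k=9): L=218 R=82
Round 3 (k=6): L=82 R=41
Round 4 (k=43): L=41 R=184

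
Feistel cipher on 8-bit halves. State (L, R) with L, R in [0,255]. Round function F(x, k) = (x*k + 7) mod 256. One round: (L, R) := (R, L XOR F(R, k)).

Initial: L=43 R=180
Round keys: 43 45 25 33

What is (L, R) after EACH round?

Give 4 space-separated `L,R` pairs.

Round 1 (k=43): L=180 R=104
Round 2 (k=45): L=104 R=251
Round 3 (k=25): L=251 R=226
Round 4 (k=33): L=226 R=210

Answer: 180,104 104,251 251,226 226,210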